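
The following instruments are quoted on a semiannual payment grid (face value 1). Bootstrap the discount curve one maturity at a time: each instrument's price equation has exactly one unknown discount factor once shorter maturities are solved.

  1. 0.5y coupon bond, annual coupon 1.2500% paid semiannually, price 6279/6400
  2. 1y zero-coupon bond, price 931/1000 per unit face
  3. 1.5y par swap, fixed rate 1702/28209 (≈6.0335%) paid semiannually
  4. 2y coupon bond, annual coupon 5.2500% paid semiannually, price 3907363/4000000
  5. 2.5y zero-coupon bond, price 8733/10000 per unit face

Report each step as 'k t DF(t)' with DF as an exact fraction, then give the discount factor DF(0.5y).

step 1 [0.5y] bond c/2=1/160: DF=(6279/6400 − 1/160·(0))/(1+1/160) = 39/40 ≈ 0.975000
step 2 [1y] zero: DF = P = 931/1000 ≈ 0.931000
step 3 [1.5y] swap r/2=851/28209: DF=(1 − 851/28209·(0.975000+0.931000))/(1+851/28209) = 9149/10000 ≈ 0.914900
step 4 [2y] bond c/2=21/800: DF=(3907363/4000000 − 21/800·(0.975000+0.931000+0.914900))/(1+21/800) = 8797/10000 ≈ 0.879700
step 5 [2.5y] zero: DF = P = 8733/10000 ≈ 0.873300

1 1/2 39/40
2 1 931/1000
3 3/2 9149/10000
4 2 8797/10000
5 5/2 8733/10000
DF(0.5y) = 39/40 ≈ 0.975000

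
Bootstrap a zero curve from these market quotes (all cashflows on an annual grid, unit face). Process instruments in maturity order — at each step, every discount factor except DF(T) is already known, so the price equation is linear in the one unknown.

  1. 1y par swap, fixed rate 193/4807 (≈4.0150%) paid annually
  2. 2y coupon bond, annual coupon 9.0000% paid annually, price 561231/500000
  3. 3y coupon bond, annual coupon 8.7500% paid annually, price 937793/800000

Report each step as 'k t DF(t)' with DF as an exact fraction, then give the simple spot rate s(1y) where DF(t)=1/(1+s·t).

step 1 [1y] swap r/1=193/4807: DF=(1 − 193/4807·(0))/(1+193/4807) = 4807/5000 ≈ 0.961400
step 2 [2y] bond c/1=9/100: DF=(561231/500000 − 9/100·(0.961400))/(1+9/100) = 594/625 ≈ 0.950400
step 3 [3y] bond c/1=7/80: DF=(937793/800000 − 7/80·(0.961400+0.950400))/(1+7/80) = 9241/10000 ≈ 0.924100

1 1 4807/5000
2 2 594/625
3 3 9241/10000
s(1y) = (1/(4807/5000) − 1)/(1) = 193/4807 ≈ 4.0150%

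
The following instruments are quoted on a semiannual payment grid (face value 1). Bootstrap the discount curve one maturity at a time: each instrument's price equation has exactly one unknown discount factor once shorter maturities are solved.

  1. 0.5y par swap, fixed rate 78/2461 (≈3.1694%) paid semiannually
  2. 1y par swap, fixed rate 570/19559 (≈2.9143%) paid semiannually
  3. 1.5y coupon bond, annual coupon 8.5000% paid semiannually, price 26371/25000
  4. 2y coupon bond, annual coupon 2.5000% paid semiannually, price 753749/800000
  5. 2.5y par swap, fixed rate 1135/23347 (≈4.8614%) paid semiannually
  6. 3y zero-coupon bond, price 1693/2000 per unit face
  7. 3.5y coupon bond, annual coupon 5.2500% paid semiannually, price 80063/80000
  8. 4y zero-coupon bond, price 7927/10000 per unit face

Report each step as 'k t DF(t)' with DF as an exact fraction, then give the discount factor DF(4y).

1 1/2 2461/2500
2 1 1943/2000
3 3/2 9321/10000
4 2 8949/10000
5 5/2 1773/2000
6 3 1693/2000
7 7/2 8341/10000
8 4 7927/10000
DF(4y) = 7927/10000 ≈ 0.792700

step 1 [0.5y] swap r/2=39/2461: DF=(1 − 39/2461·(0))/(1+39/2461) = 2461/2500 ≈ 0.984400
step 2 [1y] swap r/2=285/19559: DF=(1 − 285/19559·(0.984400))/(1+285/19559) = 1943/2000 ≈ 0.971500
step 3 [1.5y] bond c/2=17/400: DF=(26371/25000 − 17/400·(0.984400+0.971500))/(1+17/400) = 9321/10000 ≈ 0.932100
step 4 [2y] bond c/2=1/80: DF=(753749/800000 − 1/80·(0.984400+0.971500+0.932100))/(1+1/80) = 8949/10000 ≈ 0.894900
step 5 [2.5y] swap r/2=1135/46694: DF=(1 − 1135/46694·(0.984400+0.971500+0.932100+0.894900))/(1+1135/46694) = 1773/2000 ≈ 0.886500
step 6 [3y] zero: DF = P = 1693/2000 ≈ 0.846500
step 7 [3.5y] bond c/2=21/800: DF=(80063/80000 − 21/800·(0.984400+0.971500+0.932100+0.894900+0.886500+0.846500))/(1+21/800) = 8341/10000 ≈ 0.834100
step 8 [4y] zero: DF = P = 7927/10000 ≈ 0.792700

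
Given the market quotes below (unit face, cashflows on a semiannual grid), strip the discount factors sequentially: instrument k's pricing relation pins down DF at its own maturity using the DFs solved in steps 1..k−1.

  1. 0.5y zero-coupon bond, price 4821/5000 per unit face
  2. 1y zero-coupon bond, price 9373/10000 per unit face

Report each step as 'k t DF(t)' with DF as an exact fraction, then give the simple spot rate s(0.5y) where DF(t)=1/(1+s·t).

1 1/2 4821/5000
2 1 9373/10000
s(0.5y) = (1/(4821/5000) − 1)/(1/2) = 358/4821 ≈ 7.4258%

step 1 [0.5y] zero: DF = P = 4821/5000 ≈ 0.964200
step 2 [1y] zero: DF = P = 9373/10000 ≈ 0.937300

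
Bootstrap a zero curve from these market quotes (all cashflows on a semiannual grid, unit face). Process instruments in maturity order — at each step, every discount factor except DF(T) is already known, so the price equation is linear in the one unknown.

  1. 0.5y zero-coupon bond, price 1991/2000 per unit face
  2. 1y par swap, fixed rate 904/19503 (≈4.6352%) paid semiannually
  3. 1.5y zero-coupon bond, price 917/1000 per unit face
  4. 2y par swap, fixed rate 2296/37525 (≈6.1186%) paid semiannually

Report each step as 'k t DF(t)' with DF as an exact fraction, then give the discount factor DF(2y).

step 1 [0.5y] zero: DF = P = 1991/2000 ≈ 0.995500
step 2 [1y] swap r/2=452/19503: DF=(1 − 452/19503·(0.995500))/(1+452/19503) = 2387/2500 ≈ 0.954800
step 3 [1.5y] zero: DF = P = 917/1000 ≈ 0.917000
step 4 [2y] swap r/2=1148/37525: DF=(1 − 1148/37525·(0.995500+0.954800+0.917000))/(1+1148/37525) = 2213/2500 ≈ 0.885200

1 1/2 1991/2000
2 1 2387/2500
3 3/2 917/1000
4 2 2213/2500
DF(2y) = 2213/2500 ≈ 0.885200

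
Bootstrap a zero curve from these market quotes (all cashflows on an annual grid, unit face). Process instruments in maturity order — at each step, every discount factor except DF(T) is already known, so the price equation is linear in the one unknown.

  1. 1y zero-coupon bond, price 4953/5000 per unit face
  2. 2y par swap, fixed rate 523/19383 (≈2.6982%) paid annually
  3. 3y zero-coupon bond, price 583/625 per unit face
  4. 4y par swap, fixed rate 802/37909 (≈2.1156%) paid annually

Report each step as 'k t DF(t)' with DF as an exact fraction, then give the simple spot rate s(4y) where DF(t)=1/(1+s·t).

step 1 [1y] zero: DF = P = 4953/5000 ≈ 0.990600
step 2 [2y] swap r/1=523/19383: DF=(1 − 523/19383·(0.990600))/(1+523/19383) = 9477/10000 ≈ 0.947700
step 3 [3y] zero: DF = P = 583/625 ≈ 0.932800
step 4 [4y] swap r/1=802/37909: DF=(1 − 802/37909·(0.990600+0.947700+0.932800))/(1+802/37909) = 4599/5000 ≈ 0.919800

1 1 4953/5000
2 2 9477/10000
3 3 583/625
4 4 4599/5000
s(4y) = (1/(4599/5000) − 1)/(4) = 401/18396 ≈ 2.1798%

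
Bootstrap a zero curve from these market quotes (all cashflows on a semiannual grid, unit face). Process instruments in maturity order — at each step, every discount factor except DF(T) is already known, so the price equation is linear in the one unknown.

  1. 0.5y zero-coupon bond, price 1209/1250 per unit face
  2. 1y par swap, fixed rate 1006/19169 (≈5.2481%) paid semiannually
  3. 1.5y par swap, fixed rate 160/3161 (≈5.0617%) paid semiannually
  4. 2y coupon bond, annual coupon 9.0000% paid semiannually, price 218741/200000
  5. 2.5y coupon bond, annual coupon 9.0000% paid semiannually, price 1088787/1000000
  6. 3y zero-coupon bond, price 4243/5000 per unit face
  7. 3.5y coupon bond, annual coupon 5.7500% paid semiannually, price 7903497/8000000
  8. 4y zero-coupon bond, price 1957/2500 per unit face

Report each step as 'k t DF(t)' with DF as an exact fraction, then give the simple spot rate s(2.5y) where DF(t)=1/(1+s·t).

1 1/2 1209/1250
2 1 9497/10000
3 3/2 116/125
4 2 9241/10000
5 5/2 2199/2500
6 3 4243/5000
7 7/2 8067/10000
8 4 1957/2500
s(2.5y) = (1/(2199/2500) − 1)/(5/2) = 602/10995 ≈ 5.4752%

step 1 [0.5y] zero: DF = P = 1209/1250 ≈ 0.967200
step 2 [1y] swap r/2=503/19169: DF=(1 − 503/19169·(0.967200))/(1+503/19169) = 9497/10000 ≈ 0.949700
step 3 [1.5y] swap r/2=80/3161: DF=(1 − 80/3161·(0.967200+0.949700))/(1+80/3161) = 116/125 ≈ 0.928000
step 4 [2y] bond c/2=9/200: DF=(218741/200000 − 9/200·(0.967200+0.949700+0.928000))/(1+9/200) = 9241/10000 ≈ 0.924100
step 5 [2.5y] bond c/2=9/200: DF=(1088787/1000000 − 9/200·(0.967200+0.949700+0.928000+0.924100))/(1+9/200) = 2199/2500 ≈ 0.879600
step 6 [3y] zero: DF = P = 4243/5000 ≈ 0.848600
step 7 [3.5y] bond c/2=23/800: DF=(7903497/8000000 − 23/800·(0.967200+0.949700+0.928000+0.924100+0.879600+0.848600))/(1+23/800) = 8067/10000 ≈ 0.806700
step 8 [4y] zero: DF = P = 1957/2500 ≈ 0.782800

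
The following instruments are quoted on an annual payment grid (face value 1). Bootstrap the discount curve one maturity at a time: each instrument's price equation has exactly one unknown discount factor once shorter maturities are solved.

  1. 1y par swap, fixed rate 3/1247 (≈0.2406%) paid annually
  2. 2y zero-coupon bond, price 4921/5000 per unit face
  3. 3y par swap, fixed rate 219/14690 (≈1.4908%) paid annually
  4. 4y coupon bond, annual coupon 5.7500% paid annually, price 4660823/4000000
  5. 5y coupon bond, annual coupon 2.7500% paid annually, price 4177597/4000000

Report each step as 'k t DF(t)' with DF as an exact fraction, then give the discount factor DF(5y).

1 1 1247/1250
2 2 4921/5000
3 3 4781/5000
4 4 9421/10000
5 5 4563/5000
DF(5y) = 4563/5000 ≈ 0.912600

step 1 [1y] swap r/1=3/1247: DF=(1 − 3/1247·(0))/(1+3/1247) = 1247/1250 ≈ 0.997600
step 2 [2y] zero: DF = P = 4921/5000 ≈ 0.984200
step 3 [3y] swap r/1=219/14690: DF=(1 − 219/14690·(0.997600+0.984200))/(1+219/14690) = 4781/5000 ≈ 0.956200
step 4 [4y] bond c/1=23/400: DF=(4660823/4000000 − 23/400·(0.997600+0.984200+0.956200))/(1+23/400) = 9421/10000 ≈ 0.942100
step 5 [5y] bond c/1=11/400: DF=(4177597/4000000 − 11/400·(0.997600+0.984200+0.956200+0.942100))/(1+11/400) = 4563/5000 ≈ 0.912600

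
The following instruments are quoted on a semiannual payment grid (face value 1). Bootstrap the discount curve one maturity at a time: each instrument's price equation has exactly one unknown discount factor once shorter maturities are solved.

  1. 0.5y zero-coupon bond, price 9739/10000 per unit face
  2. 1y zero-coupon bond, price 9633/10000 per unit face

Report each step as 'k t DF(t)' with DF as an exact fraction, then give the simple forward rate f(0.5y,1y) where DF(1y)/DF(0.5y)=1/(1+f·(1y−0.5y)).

step 1 [0.5y] zero: DF = P = 9739/10000 ≈ 0.973900
step 2 [1y] zero: DF = P = 9633/10000 ≈ 0.963300

1 1/2 9739/10000
2 1 9633/10000
f(0.5y,1y) = ((9739/10000)/(9633/10000) − 1)/(1/2) = 212/9633 ≈ 2.2008%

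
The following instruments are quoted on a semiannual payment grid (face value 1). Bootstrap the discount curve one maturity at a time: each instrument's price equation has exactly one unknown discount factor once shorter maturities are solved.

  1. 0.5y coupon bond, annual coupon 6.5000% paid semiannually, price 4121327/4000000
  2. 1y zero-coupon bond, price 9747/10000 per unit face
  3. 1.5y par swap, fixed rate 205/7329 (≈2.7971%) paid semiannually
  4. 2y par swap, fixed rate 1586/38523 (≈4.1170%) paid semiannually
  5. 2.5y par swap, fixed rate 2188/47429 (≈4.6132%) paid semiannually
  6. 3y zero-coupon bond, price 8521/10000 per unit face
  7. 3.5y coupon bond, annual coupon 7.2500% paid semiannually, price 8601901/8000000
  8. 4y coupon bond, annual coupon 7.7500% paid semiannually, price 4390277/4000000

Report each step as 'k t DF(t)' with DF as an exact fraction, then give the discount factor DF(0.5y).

1 1/2 9979/10000
2 1 9747/10000
3 3/2 959/1000
4 2 9207/10000
5 5/2 4453/5000
6 3 8521/10000
7 7/2 8419/10000
8 4 1633/2000
DF(0.5y) = 9979/10000 ≈ 0.997900

step 1 [0.5y] bond c/2=13/400: DF=(4121327/4000000 − 13/400·(0))/(1+13/400) = 9979/10000 ≈ 0.997900
step 2 [1y] zero: DF = P = 9747/10000 ≈ 0.974700
step 3 [1.5y] swap r/2=205/14658: DF=(1 − 205/14658·(0.997900+0.974700))/(1+205/14658) = 959/1000 ≈ 0.959000
step 4 [2y] swap r/2=793/38523: DF=(1 − 793/38523·(0.997900+0.974700+0.959000))/(1+793/38523) = 9207/10000 ≈ 0.920700
step 5 [2.5y] swap r/2=1094/47429: DF=(1 − 1094/47429·(0.997900+0.974700+0.959000+0.920700))/(1+1094/47429) = 4453/5000 ≈ 0.890600
step 6 [3y] zero: DF = P = 8521/10000 ≈ 0.852100
step 7 [3.5y] bond c/2=29/800: DF=(8601901/8000000 − 29/800·(0.997900+0.974700+0.959000+0.920700+0.890600+0.852100))/(1+29/800) = 8419/10000 ≈ 0.841900
step 8 [4y] bond c/2=31/800: DF=(4390277/4000000 − 31/800·(0.997900+0.974700+0.959000+0.920700+0.890600+0.852100+0.841900))/(1+31/800) = 1633/2000 ≈ 0.816500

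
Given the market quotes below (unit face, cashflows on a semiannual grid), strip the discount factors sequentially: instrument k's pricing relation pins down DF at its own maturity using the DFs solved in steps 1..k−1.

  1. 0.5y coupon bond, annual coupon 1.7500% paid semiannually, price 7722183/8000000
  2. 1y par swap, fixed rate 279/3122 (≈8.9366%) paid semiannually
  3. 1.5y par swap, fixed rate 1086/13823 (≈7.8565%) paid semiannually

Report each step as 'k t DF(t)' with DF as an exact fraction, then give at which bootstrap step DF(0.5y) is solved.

1 1/2 9569/10000
2 1 9163/10000
3 3/2 4457/5000
DF(0.5y) is solved at step 1

step 1 [0.5y] bond c/2=7/800: DF=(7722183/8000000 − 7/800·(0))/(1+7/800) = 9569/10000 ≈ 0.956900
step 2 [1y] swap r/2=279/6244: DF=(1 − 279/6244·(0.956900))/(1+279/6244) = 9163/10000 ≈ 0.916300
step 3 [1.5y] swap r/2=543/13823: DF=(1 − 543/13823·(0.956900+0.916300))/(1+543/13823) = 4457/5000 ≈ 0.891400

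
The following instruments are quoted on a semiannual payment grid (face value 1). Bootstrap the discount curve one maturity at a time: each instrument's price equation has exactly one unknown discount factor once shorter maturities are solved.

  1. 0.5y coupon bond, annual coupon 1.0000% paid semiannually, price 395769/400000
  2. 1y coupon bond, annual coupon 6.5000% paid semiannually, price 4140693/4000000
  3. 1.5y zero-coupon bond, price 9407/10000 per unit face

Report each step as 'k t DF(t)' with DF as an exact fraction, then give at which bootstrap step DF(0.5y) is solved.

1 1/2 1969/2000
2 1 2429/2500
3 3/2 9407/10000
DF(0.5y) is solved at step 1

step 1 [0.5y] bond c/2=1/200: DF=(395769/400000 − 1/200·(0))/(1+1/200) = 1969/2000 ≈ 0.984500
step 2 [1y] bond c/2=13/400: DF=(4140693/4000000 − 13/400·(0.984500))/(1+13/400) = 2429/2500 ≈ 0.971600
step 3 [1.5y] zero: DF = P = 9407/10000 ≈ 0.940700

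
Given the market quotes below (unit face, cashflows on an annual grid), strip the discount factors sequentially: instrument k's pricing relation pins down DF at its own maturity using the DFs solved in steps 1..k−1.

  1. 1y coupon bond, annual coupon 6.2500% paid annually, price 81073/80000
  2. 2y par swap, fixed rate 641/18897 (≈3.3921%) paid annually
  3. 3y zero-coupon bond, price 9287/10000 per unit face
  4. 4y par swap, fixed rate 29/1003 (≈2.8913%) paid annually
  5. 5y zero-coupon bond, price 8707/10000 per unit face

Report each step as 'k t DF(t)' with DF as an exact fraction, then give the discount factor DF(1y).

step 1 [1y] bond c/1=1/16: DF=(81073/80000 − 1/16·(0))/(1+1/16) = 4769/5000 ≈ 0.953800
step 2 [2y] swap r/1=641/18897: DF=(1 − 641/18897·(0.953800))/(1+641/18897) = 9359/10000 ≈ 0.935900
step 3 [3y] zero: DF = P = 9287/10000 ≈ 0.928700
step 4 [4y] swap r/1=29/1003: DF=(1 − 29/1003·(0.953800+0.935900+0.928700))/(1+29/1003) = 8927/10000 ≈ 0.892700
step 5 [5y] zero: DF = P = 8707/10000 ≈ 0.870700

1 1 4769/5000
2 2 9359/10000
3 3 9287/10000
4 4 8927/10000
5 5 8707/10000
DF(1y) = 4769/5000 ≈ 0.953800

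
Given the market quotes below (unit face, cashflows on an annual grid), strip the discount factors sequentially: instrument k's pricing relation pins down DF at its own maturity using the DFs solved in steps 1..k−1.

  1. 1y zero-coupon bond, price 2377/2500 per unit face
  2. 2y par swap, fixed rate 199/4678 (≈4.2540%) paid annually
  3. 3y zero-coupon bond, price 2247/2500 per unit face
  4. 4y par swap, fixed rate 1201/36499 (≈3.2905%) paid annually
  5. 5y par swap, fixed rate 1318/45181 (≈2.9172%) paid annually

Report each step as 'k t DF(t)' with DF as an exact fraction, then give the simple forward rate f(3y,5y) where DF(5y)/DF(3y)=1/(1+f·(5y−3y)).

step 1 [1y] zero: DF = P = 2377/2500 ≈ 0.950800
step 2 [2y] swap r/1=199/4678: DF=(1 − 199/4678·(0.950800))/(1+199/4678) = 2301/2500 ≈ 0.920400
step 3 [3y] zero: DF = P = 2247/2500 ≈ 0.898800
step 4 [4y] swap r/1=1201/36499: DF=(1 − 1201/36499·(0.950800+0.920400+0.898800))/(1+1201/36499) = 8799/10000 ≈ 0.879900
step 5 [5y] swap r/1=1318/45181: DF=(1 − 1318/45181·(0.950800+0.920400+0.898800+0.879900))/(1+1318/45181) = 4341/5000 ≈ 0.868200

1 1 2377/2500
2 2 2301/2500
3 3 2247/2500
4 4 8799/10000
5 5 4341/5000
f(3y,5y) = ((2247/2500)/(4341/5000) − 1)/(2) = 51/2894 ≈ 1.7623%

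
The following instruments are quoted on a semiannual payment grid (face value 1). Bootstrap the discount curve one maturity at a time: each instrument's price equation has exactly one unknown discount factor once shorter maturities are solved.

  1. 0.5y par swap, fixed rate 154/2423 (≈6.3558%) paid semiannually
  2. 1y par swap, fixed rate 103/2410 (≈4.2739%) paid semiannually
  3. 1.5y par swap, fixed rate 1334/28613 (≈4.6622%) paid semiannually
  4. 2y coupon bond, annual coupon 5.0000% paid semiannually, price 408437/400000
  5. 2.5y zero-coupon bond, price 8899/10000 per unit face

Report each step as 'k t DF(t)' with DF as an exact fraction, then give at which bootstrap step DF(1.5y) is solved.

1 1/2 2423/2500
2 1 2397/2500
3 3/2 9333/10000
4 2 579/625
5 5/2 8899/10000
DF(1.5y) is solved at step 3

step 1 [0.5y] swap r/2=77/2423: DF=(1 − 77/2423·(0))/(1+77/2423) = 2423/2500 ≈ 0.969200
step 2 [1y] swap r/2=103/4820: DF=(1 − 103/4820·(0.969200))/(1+103/4820) = 2397/2500 ≈ 0.958800
step 3 [1.5y] swap r/2=667/28613: DF=(1 − 667/28613·(0.969200+0.958800))/(1+667/28613) = 9333/10000 ≈ 0.933300
step 4 [2y] bond c/2=1/40: DF=(408437/400000 − 1/40·(0.969200+0.958800+0.933300))/(1+1/40) = 579/625 ≈ 0.926400
step 5 [2.5y] zero: DF = P = 8899/10000 ≈ 0.889900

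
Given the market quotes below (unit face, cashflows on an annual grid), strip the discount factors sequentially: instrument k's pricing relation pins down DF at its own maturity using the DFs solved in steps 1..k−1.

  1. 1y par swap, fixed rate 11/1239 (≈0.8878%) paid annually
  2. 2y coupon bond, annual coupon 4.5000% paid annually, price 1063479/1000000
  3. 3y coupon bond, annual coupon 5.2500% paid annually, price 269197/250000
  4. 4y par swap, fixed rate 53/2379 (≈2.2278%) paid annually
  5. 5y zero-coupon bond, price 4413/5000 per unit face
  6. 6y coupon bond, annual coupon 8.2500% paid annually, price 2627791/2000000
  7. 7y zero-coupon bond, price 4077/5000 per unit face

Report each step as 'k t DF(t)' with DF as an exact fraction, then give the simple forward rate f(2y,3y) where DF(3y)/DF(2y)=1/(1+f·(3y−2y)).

1 1 1239/1250
2 2 39/40
3 3 37/40
4 4 572/625
5 5 4413/5000
6 6 2141/2500
7 7 4077/5000
f(2y,3y) = ((39/40)/(37/40) − 1)/(1) = 2/37 ≈ 5.4054%

step 1 [1y] swap r/1=11/1239: DF=(1 − 11/1239·(0))/(1+11/1239) = 1239/1250 ≈ 0.991200
step 2 [2y] bond c/1=9/200: DF=(1063479/1000000 − 9/200·(0.991200))/(1+9/200) = 39/40 ≈ 0.975000
step 3 [3y] bond c/1=21/400: DF=(269197/250000 − 21/400·(0.991200+0.975000))/(1+21/400) = 37/40 ≈ 0.925000
step 4 [4y] swap r/1=53/2379: DF=(1 − 53/2379·(0.991200+0.975000+0.925000))/(1+53/2379) = 572/625 ≈ 0.915200
step 5 [5y] zero: DF = P = 4413/5000 ≈ 0.882600
step 6 [6y] bond c/1=33/400: DF=(2627791/2000000 − 33/400·(0.991200+0.975000+0.925000+0.915200+0.882600))/(1+33/400) = 2141/2500 ≈ 0.856400
step 7 [7y] zero: DF = P = 4077/5000 ≈ 0.815400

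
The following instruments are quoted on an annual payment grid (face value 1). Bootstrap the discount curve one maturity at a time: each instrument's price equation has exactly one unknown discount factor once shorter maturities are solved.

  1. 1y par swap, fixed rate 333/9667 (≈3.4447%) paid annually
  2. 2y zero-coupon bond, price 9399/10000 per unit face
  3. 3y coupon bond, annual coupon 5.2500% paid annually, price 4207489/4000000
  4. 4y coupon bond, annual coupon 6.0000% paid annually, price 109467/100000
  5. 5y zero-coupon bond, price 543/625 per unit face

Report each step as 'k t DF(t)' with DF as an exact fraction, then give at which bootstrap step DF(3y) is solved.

1 1 9667/10000
2 2 9399/10000
3 3 9043/10000
4 4 546/625
5 5 543/625
DF(3y) is solved at step 3

step 1 [1y] swap r/1=333/9667: DF=(1 − 333/9667·(0))/(1+333/9667) = 9667/10000 ≈ 0.966700
step 2 [2y] zero: DF = P = 9399/10000 ≈ 0.939900
step 3 [3y] bond c/1=21/400: DF=(4207489/4000000 − 21/400·(0.966700+0.939900))/(1+21/400) = 9043/10000 ≈ 0.904300
step 4 [4y] bond c/1=3/50: DF=(109467/100000 − 3/50·(0.966700+0.939900+0.904300))/(1+3/50) = 546/625 ≈ 0.873600
step 5 [5y] zero: DF = P = 543/625 ≈ 0.868800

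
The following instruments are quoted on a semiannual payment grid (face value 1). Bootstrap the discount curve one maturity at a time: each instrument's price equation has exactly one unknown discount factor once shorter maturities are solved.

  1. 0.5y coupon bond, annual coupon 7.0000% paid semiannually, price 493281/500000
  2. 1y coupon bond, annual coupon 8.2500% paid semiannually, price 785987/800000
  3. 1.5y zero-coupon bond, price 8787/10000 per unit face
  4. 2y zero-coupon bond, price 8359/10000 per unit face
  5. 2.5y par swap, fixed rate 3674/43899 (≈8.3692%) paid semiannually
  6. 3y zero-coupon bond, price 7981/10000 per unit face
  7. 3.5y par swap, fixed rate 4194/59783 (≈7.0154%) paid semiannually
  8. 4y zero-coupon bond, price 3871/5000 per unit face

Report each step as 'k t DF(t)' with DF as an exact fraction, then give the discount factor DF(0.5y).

1 1/2 2383/2500
2 1 4529/5000
3 3/2 8787/10000
4 2 8359/10000
5 5/2 8163/10000
6 3 7981/10000
7 7/2 7903/10000
8 4 3871/5000
DF(0.5y) = 2383/2500 ≈ 0.953200

step 1 [0.5y] bond c/2=7/200: DF=(493281/500000 − 7/200·(0))/(1+7/200) = 2383/2500 ≈ 0.953200
step 2 [1y] bond c/2=33/800: DF=(785987/800000 − 33/800·(0.953200))/(1+33/800) = 4529/5000 ≈ 0.905800
step 3 [1.5y] zero: DF = P = 8787/10000 ≈ 0.878700
step 4 [2y] zero: DF = P = 8359/10000 ≈ 0.835900
step 5 [2.5y] swap r/2=1837/43899: DF=(1 − 1837/43899·(0.953200+0.905800+0.878700+0.835900))/(1+1837/43899) = 8163/10000 ≈ 0.816300
step 6 [3y] zero: DF = P = 7981/10000 ≈ 0.798100
step 7 [3.5y] swap r/2=2097/59783: DF=(1 − 2097/59783·(0.953200+0.905800+0.878700+0.835900+0.816300+0.798100))/(1+2097/59783) = 7903/10000 ≈ 0.790300
step 8 [4y] zero: DF = P = 3871/5000 ≈ 0.774200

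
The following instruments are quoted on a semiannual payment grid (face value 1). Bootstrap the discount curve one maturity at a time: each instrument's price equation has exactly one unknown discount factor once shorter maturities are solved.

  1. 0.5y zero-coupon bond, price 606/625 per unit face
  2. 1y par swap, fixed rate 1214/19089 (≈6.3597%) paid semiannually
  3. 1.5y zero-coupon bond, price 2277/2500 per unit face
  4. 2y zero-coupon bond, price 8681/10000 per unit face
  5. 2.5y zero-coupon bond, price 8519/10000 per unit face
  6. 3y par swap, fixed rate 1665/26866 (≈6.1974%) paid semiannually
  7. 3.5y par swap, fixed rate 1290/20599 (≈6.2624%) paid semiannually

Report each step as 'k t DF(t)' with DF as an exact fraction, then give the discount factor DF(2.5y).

step 1 [0.5y] zero: DF = P = 606/625 ≈ 0.969600
step 2 [1y] swap r/2=607/19089: DF=(1 − 607/19089·(0.969600))/(1+607/19089) = 9393/10000 ≈ 0.939300
step 3 [1.5y] zero: DF = P = 2277/2500 ≈ 0.910800
step 4 [2y] zero: DF = P = 8681/10000 ≈ 0.868100
step 5 [2.5y] zero: DF = P = 8519/10000 ≈ 0.851900
step 6 [3y] swap r/2=1665/53732: DF=(1 − 1665/53732·(0.969600+0.939300+0.910800+0.868100+0.851900))/(1+1665/53732) = 1667/2000 ≈ 0.833500
step 7 [3.5y] swap r/2=645/20599: DF=(1 − 645/20599·(0.969600+0.939300+0.910800+0.868100+0.851900+0.833500))/(1+645/20599) = 1613/2000 ≈ 0.806500

1 1/2 606/625
2 1 9393/10000
3 3/2 2277/2500
4 2 8681/10000
5 5/2 8519/10000
6 3 1667/2000
7 7/2 1613/2000
DF(2.5y) = 8519/10000 ≈ 0.851900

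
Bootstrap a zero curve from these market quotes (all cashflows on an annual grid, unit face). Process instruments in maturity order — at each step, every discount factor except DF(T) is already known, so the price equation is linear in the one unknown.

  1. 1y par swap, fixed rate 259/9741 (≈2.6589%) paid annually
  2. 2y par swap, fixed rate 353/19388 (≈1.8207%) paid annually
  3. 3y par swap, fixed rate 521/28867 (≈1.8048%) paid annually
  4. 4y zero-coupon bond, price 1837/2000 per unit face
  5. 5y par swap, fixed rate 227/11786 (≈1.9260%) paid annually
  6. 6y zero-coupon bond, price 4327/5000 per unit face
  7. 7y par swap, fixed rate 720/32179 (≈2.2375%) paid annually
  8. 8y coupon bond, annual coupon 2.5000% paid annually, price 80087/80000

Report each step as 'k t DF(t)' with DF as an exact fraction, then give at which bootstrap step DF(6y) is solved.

step 1 [1y] swap r/1=259/9741: DF=(1 − 259/9741·(0))/(1+259/9741) = 9741/10000 ≈ 0.974100
step 2 [2y] swap r/1=353/19388: DF=(1 − 353/19388·(0.974100))/(1+353/19388) = 9647/10000 ≈ 0.964700
step 3 [3y] swap r/1=521/28867: DF=(1 − 521/28867·(0.974100+0.964700))/(1+521/28867) = 9479/10000 ≈ 0.947900
step 4 [4y] zero: DF = P = 1837/2000 ≈ 0.918500
step 5 [5y] swap r/1=227/11786: DF=(1 − 227/11786·(0.974100+0.964700+0.947900+0.918500))/(1+227/11786) = 2273/2500 ≈ 0.909200
step 6 [6y] zero: DF = P = 4327/5000 ≈ 0.865400
step 7 [7y] swap r/1=720/32179: DF=(1 − 720/32179·(0.974100+0.964700+0.947900+0.918500+0.909200+0.865400))/(1+720/32179) = 107/125 ≈ 0.856000
step 8 [8y] bond c/1=1/40: DF=(80087/80000 − 1/40·(0.974100+0.964700+0.947900+0.918500+0.909200+0.865400+0.856000))/(1+1/40) = 8197/10000 ≈ 0.819700

1 1 9741/10000
2 2 9647/10000
3 3 9479/10000
4 4 1837/2000
5 5 2273/2500
6 6 4327/5000
7 7 107/125
8 8 8197/10000
DF(6y) is solved at step 6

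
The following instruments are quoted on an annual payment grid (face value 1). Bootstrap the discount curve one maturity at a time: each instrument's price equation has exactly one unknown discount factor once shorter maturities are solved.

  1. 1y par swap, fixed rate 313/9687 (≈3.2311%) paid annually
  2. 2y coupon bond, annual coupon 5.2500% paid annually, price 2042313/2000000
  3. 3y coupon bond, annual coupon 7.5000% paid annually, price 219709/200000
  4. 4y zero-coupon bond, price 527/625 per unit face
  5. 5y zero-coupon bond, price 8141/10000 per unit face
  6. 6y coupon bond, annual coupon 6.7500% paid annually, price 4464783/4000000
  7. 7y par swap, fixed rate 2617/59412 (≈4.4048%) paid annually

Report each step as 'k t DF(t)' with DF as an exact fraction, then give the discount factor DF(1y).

step 1 [1y] swap r/1=313/9687: DF=(1 − 313/9687·(0))/(1+313/9687) = 9687/10000 ≈ 0.968700
step 2 [2y] bond c/1=21/400: DF=(2042313/2000000 − 21/400·(0.968700))/(1+21/400) = 9219/10000 ≈ 0.921900
step 3 [3y] bond c/1=3/40: DF=(219709/200000 − 3/40·(0.968700+0.921900))/(1+3/40) = 89/100 ≈ 0.890000
step 4 [4y] zero: DF = P = 527/625 ≈ 0.843200
step 5 [5y] zero: DF = P = 8141/10000 ≈ 0.814100
step 6 [6y] bond c/1=27/400: DF=(4464783/4000000 − 27/400·(0.968700+0.921900+0.890000+0.843200+0.814100))/(1+27/400) = 153/200 ≈ 0.765000
step 7 [7y] swap r/1=2617/59412: DF=(1 − 2617/59412·(0.968700+0.921900+0.890000+0.843200+0.814100+0.765000))/(1+2617/59412) = 7383/10000 ≈ 0.738300

1 1 9687/10000
2 2 9219/10000
3 3 89/100
4 4 527/625
5 5 8141/10000
6 6 153/200
7 7 7383/10000
DF(1y) = 9687/10000 ≈ 0.968700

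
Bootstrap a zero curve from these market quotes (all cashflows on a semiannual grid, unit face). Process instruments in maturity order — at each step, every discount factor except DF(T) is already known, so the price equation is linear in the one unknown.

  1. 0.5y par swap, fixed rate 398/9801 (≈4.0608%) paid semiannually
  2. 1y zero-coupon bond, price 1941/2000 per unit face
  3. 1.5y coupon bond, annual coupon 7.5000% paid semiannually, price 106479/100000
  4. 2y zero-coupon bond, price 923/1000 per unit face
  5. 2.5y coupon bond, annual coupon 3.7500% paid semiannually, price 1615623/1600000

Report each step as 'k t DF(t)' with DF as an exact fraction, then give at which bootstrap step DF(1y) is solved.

1 1/2 9801/10000
2 1 1941/2000
3 3/2 4779/5000
4 2 923/1000
5 5/2 9207/10000
DF(1y) is solved at step 2

step 1 [0.5y] swap r/2=199/9801: DF=(1 − 199/9801·(0))/(1+199/9801) = 9801/10000 ≈ 0.980100
step 2 [1y] zero: DF = P = 1941/2000 ≈ 0.970500
step 3 [1.5y] bond c/2=3/80: DF=(106479/100000 − 3/80·(0.980100+0.970500))/(1+3/80) = 4779/5000 ≈ 0.955800
step 4 [2y] zero: DF = P = 923/1000 ≈ 0.923000
step 5 [2.5y] bond c/2=3/160: DF=(1615623/1600000 − 3/160·(0.980100+0.970500+0.955800+0.923000))/(1+3/160) = 9207/10000 ≈ 0.920700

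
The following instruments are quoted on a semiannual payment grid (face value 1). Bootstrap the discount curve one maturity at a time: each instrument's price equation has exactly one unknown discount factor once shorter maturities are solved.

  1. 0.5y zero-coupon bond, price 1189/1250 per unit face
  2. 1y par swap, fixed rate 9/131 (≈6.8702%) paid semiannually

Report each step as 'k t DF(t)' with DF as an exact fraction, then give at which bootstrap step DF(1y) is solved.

step 1 [0.5y] zero: DF = P = 1189/1250 ≈ 0.951200
step 2 [1y] swap r/2=9/262: DF=(1 − 9/262·(0.951200))/(1+9/262) = 1169/1250 ≈ 0.935200

1 1/2 1189/1250
2 1 1169/1250
DF(1y) is solved at step 2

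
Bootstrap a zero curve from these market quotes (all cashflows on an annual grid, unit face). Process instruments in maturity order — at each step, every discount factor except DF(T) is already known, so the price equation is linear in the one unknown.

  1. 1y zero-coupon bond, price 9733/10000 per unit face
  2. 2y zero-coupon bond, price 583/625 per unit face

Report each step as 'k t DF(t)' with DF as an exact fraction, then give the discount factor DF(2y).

step 1 [1y] zero: DF = P = 9733/10000 ≈ 0.973300
step 2 [2y] zero: DF = P = 583/625 ≈ 0.932800

1 1 9733/10000
2 2 583/625
DF(2y) = 583/625 ≈ 0.932800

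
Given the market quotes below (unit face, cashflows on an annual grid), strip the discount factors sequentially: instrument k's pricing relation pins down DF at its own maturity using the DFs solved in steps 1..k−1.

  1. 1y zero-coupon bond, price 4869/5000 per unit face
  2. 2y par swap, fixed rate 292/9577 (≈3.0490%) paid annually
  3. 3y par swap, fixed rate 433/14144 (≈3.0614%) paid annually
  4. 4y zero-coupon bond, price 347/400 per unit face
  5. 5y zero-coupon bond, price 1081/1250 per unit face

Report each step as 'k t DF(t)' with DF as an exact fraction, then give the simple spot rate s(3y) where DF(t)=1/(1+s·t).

1 1 4869/5000
2 2 1177/1250
3 3 4567/5000
4 4 347/400
5 5 1081/1250
s(3y) = (1/(4567/5000) − 1)/(3) = 433/13701 ≈ 3.1604%

step 1 [1y] zero: DF = P = 4869/5000 ≈ 0.973800
step 2 [2y] swap r/1=292/9577: DF=(1 − 292/9577·(0.973800))/(1+292/9577) = 1177/1250 ≈ 0.941600
step 3 [3y] swap r/1=433/14144: DF=(1 − 433/14144·(0.973800+0.941600))/(1+433/14144) = 4567/5000 ≈ 0.913400
step 4 [4y] zero: DF = P = 347/400 ≈ 0.867500
step 5 [5y] zero: DF = P = 1081/1250 ≈ 0.864800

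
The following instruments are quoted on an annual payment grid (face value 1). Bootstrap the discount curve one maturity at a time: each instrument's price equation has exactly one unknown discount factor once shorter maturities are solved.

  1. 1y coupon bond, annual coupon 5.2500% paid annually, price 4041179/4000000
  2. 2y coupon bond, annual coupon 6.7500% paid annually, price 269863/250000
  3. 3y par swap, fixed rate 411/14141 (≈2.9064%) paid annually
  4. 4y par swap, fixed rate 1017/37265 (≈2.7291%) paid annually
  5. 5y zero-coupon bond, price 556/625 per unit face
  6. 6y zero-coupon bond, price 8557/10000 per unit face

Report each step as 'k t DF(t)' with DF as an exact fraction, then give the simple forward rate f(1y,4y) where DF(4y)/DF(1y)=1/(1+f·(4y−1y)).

1 1 9599/10000
2 2 1901/2000
3 3 4589/5000
4 4 8983/10000
5 5 556/625
6 6 8557/10000
f(1y,4y) = ((9599/10000)/(8983/10000) − 1)/(3) = 616/26949 ≈ 2.2858%

step 1 [1y] bond c/1=21/400: DF=(4041179/4000000 − 21/400·(0))/(1+21/400) = 9599/10000 ≈ 0.959900
step 2 [2y] bond c/1=27/400: DF=(269863/250000 − 27/400·(0.959900))/(1+27/400) = 1901/2000 ≈ 0.950500
step 3 [3y] swap r/1=411/14141: DF=(1 − 411/14141·(0.959900+0.950500))/(1+411/14141) = 4589/5000 ≈ 0.917800
step 4 [4y] swap r/1=1017/37265: DF=(1 − 1017/37265·(0.959900+0.950500+0.917800))/(1+1017/37265) = 8983/10000 ≈ 0.898300
step 5 [5y] zero: DF = P = 556/625 ≈ 0.889600
step 6 [6y] zero: DF = P = 8557/10000 ≈ 0.855700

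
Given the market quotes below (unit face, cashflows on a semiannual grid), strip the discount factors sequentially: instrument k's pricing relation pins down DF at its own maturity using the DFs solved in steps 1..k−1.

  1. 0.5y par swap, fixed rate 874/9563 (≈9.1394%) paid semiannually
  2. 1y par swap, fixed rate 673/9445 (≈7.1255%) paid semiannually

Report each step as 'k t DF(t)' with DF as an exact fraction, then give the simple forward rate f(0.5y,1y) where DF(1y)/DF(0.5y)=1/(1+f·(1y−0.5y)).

step 1 [0.5y] swap r/2=437/9563: DF=(1 − 437/9563·(0))/(1+437/9563) = 9563/10000 ≈ 0.956300
step 2 [1y] swap r/2=673/18890: DF=(1 − 673/18890·(0.956300))/(1+673/18890) = 9327/10000 ≈ 0.932700

1 1/2 9563/10000
2 1 9327/10000
f(0.5y,1y) = ((9563/10000)/(9327/10000) − 1)/(1/2) = 472/9327 ≈ 5.0606%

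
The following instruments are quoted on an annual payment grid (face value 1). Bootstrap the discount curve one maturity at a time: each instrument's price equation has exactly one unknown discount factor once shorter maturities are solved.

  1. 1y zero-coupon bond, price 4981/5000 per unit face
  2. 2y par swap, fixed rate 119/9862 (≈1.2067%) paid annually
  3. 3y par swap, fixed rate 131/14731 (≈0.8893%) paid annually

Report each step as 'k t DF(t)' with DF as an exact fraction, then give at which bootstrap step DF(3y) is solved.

step 1 [1y] zero: DF = P = 4981/5000 ≈ 0.996200
step 2 [2y] swap r/1=119/9862: DF=(1 − 119/9862·(0.996200))/(1+119/9862) = 4881/5000 ≈ 0.976200
step 3 [3y] swap r/1=131/14731: DF=(1 − 131/14731·(0.996200+0.976200))/(1+131/14731) = 4869/5000 ≈ 0.973800

1 1 4981/5000
2 2 4881/5000
3 3 4869/5000
DF(3y) is solved at step 3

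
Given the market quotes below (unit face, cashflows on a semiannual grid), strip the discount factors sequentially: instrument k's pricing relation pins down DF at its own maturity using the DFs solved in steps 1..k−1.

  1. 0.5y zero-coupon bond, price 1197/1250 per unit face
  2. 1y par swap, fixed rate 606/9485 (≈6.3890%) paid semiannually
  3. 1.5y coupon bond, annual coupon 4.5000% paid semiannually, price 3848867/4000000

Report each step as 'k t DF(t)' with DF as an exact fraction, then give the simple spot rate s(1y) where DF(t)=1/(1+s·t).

1 1/2 1197/1250
2 1 4697/5000
3 3/2 8993/10000
s(1y) = (1/(4697/5000) − 1)/(1) = 303/4697 ≈ 6.4509%

step 1 [0.5y] zero: DF = P = 1197/1250 ≈ 0.957600
step 2 [1y] swap r/2=303/9485: DF=(1 − 303/9485·(0.957600))/(1+303/9485) = 4697/5000 ≈ 0.939400
step 3 [1.5y] bond c/2=9/400: DF=(3848867/4000000 − 9/400·(0.957600+0.939400))/(1+9/400) = 8993/10000 ≈ 0.899300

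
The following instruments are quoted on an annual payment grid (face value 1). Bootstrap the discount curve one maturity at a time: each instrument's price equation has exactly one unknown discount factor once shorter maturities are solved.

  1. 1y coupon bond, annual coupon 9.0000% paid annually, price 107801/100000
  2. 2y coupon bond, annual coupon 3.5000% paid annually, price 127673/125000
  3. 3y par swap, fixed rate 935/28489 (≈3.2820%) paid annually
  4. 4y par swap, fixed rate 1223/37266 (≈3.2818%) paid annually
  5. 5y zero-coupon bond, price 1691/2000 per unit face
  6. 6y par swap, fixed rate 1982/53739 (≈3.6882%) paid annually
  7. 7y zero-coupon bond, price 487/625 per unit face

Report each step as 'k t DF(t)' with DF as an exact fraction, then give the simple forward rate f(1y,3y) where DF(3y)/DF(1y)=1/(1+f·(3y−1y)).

1 1 989/1000
2 2 4767/5000
3 3 1813/2000
4 4 8777/10000
5 5 1691/2000
6 6 4009/5000
7 7 487/625
f(1y,3y) = ((989/1000)/(1813/2000) − 1)/(2) = 165/3626 ≈ 4.5505%

step 1 [1y] bond c/1=9/100: DF=(107801/100000 − 9/100·(0))/(1+9/100) = 989/1000 ≈ 0.989000
step 2 [2y] bond c/1=7/200: DF=(127673/125000 − 7/200·(0.989000))/(1+7/200) = 4767/5000 ≈ 0.953400
step 3 [3y] swap r/1=935/28489: DF=(1 − 935/28489·(0.989000+0.953400))/(1+935/28489) = 1813/2000 ≈ 0.906500
step 4 [4y] swap r/1=1223/37266: DF=(1 − 1223/37266·(0.989000+0.953400+0.906500))/(1+1223/37266) = 8777/10000 ≈ 0.877700
step 5 [5y] zero: DF = P = 1691/2000 ≈ 0.845500
step 6 [6y] swap r/1=1982/53739: DF=(1 − 1982/53739·(0.989000+0.953400+0.906500+0.877700+0.845500))/(1+1982/53739) = 4009/5000 ≈ 0.801800
step 7 [7y] zero: DF = P = 487/625 ≈ 0.779200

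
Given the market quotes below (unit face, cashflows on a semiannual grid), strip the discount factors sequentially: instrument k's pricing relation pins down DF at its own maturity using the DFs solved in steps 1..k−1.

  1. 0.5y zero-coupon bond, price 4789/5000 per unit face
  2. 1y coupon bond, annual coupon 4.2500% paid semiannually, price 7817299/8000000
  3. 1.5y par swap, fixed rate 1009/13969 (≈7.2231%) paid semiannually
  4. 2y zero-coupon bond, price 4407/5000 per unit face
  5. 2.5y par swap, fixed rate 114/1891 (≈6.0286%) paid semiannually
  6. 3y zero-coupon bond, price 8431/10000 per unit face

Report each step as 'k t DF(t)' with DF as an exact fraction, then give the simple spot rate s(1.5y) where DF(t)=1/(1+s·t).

step 1 [0.5y] zero: DF = P = 4789/5000 ≈ 0.957800
step 2 [1y] bond c/2=17/800: DF=(7817299/8000000 − 17/800·(0.957800))/(1+17/800) = 9369/10000 ≈ 0.936900
step 3 [1.5y] swap r/2=1009/27938: DF=(1 − 1009/27938·(0.957800+0.936900))/(1+1009/27938) = 8991/10000 ≈ 0.899100
step 4 [2y] zero: DF = P = 4407/5000 ≈ 0.881400
step 5 [2.5y] swap r/2=57/1891: DF=(1 − 57/1891·(0.957800+0.936900+0.899100+0.881400))/(1+57/1891) = 1079/1250 ≈ 0.863200
step 6 [3y] zero: DF = P = 8431/10000 ≈ 0.843100

1 1/2 4789/5000
2 1 9369/10000
3 3/2 8991/10000
4 2 4407/5000
5 5/2 1079/1250
6 3 8431/10000
s(1.5y) = (1/(8991/10000) − 1)/(3/2) = 2018/26973 ≈ 7.4816%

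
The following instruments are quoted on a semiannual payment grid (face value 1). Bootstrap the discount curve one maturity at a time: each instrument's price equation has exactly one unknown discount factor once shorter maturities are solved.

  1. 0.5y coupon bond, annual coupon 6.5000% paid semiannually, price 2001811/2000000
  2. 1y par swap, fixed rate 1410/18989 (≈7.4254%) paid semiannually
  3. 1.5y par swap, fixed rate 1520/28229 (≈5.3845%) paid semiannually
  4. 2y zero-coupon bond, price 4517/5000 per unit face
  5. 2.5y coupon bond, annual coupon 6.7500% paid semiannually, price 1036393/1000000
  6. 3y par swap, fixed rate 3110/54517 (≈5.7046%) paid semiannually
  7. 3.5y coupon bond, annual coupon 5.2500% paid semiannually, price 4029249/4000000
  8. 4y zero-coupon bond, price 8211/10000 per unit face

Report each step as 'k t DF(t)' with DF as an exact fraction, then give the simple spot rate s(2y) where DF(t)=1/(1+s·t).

1 1/2 4847/5000
2 1 1859/2000
3 3/2 231/250
4 2 4517/5000
5 5/2 8809/10000
6 3 1689/2000
7 7/2 8421/10000
8 4 8211/10000
s(2y) = (1/(4517/5000) − 1)/(2) = 483/9034 ≈ 5.3465%

step 1 [0.5y] bond c/2=13/400: DF=(2001811/2000000 − 13/400·(0))/(1+13/400) = 4847/5000 ≈ 0.969400
step 2 [1y] swap r/2=705/18989: DF=(1 − 705/18989·(0.969400))/(1+705/18989) = 1859/2000 ≈ 0.929500
step 3 [1.5y] swap r/2=760/28229: DF=(1 − 760/28229·(0.969400+0.929500))/(1+760/28229) = 231/250 ≈ 0.924000
step 4 [2y] zero: DF = P = 4517/5000 ≈ 0.903400
step 5 [2.5y] bond c/2=27/800: DF=(1036393/1000000 − 27/800·(0.969400+0.929500+0.924000+0.903400))/(1+27/800) = 8809/10000 ≈ 0.880900
step 6 [3y] swap r/2=1555/54517: DF=(1 − 1555/54517·(0.969400+0.929500+0.924000+0.903400+0.880900))/(1+1555/54517) = 1689/2000 ≈ 0.844500
step 7 [3.5y] bond c/2=21/800: DF=(4029249/4000000 − 21/800·(0.969400+0.929500+0.924000+0.903400+0.880900+0.844500))/(1+21/800) = 8421/10000 ≈ 0.842100
step 8 [4y] zero: DF = P = 8211/10000 ≈ 0.821100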